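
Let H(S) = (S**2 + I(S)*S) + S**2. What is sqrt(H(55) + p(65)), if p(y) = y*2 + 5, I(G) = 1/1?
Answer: 4*sqrt(390) ≈ 78.994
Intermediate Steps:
I(G) = 1
H(S) = S + 2*S**2 (H(S) = (S**2 + 1*S) + S**2 = (S**2 + S) + S**2 = (S + S**2) + S**2 = S + 2*S**2)
p(y) = 5 + 2*y (p(y) = 2*y + 5 = 5 + 2*y)
sqrt(H(55) + p(65)) = sqrt(55*(1 + 2*55) + (5 + 2*65)) = sqrt(55*(1 + 110) + (5 + 130)) = sqrt(55*111 + 135) = sqrt(6105 + 135) = sqrt(6240) = 4*sqrt(390)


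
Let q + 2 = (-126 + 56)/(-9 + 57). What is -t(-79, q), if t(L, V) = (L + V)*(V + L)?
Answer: -3916441/576 ≈ -6799.4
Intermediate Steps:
q = -83/24 (q = -2 + (-126 + 56)/(-9 + 57) = -2 - 70/48 = -2 - 70*1/48 = -2 - 35/24 = -83/24 ≈ -3.4583)
t(L, V) = (L + V)**2 (t(L, V) = (L + V)*(L + V) = (L + V)**2)
-t(-79, q) = -(-79 - 83/24)**2 = -(-1979/24)**2 = -1*3916441/576 = -3916441/576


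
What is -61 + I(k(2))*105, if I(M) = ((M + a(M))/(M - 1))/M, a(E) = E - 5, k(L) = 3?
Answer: -87/2 ≈ -43.500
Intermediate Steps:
a(E) = -5 + E
I(M) = (-5 + 2*M)/(M*(-1 + M)) (I(M) = ((M + (-5 + M))/(M - 1))/M = ((-5 + 2*M)/(-1 + M))/M = (-5 + 2*M)/(M*(-1 + M)))
-61 + I(k(2))*105 = -61 + ((-5 + 2*3)/(3*(-1 + 3)))*105 = -61 + ((⅓)*(-5 + 6)/2)*105 = -61 + ((⅓)*(½)*1)*105 = -61 + (⅙)*105 = -61 + 35/2 = -87/2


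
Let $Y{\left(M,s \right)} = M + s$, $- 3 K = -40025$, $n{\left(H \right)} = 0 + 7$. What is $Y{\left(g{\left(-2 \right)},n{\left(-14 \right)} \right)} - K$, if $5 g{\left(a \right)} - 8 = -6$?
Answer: $- \frac{200014}{15} \approx -13334.0$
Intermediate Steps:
$g{\left(a \right)} = \frac{2}{5}$ ($g{\left(a \right)} = \frac{8}{5} + \frac{1}{5} \left(-6\right) = \frac{8}{5} - \frac{6}{5} = \frac{2}{5}$)
$n{\left(H \right)} = 7$
$K = \frac{40025}{3}$ ($K = \left(- \frac{1}{3}\right) \left(-40025\right) = \frac{40025}{3} \approx 13342.0$)
$Y{\left(g{\left(-2 \right)},n{\left(-14 \right)} \right)} - K = \left(\frac{2}{5} + 7\right) - \frac{40025}{3} = \frac{37}{5} - \frac{40025}{3} = - \frac{200014}{15}$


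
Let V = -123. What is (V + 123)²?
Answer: 0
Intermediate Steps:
(V + 123)² = (-123 + 123)² = 0² = 0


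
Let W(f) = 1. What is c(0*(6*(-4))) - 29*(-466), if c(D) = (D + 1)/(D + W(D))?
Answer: 13515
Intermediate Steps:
c(D) = 1 (c(D) = (D + 1)/(D + 1) = (1 + D)/(1 + D) = 1)
c(0*(6*(-4))) - 29*(-466) = 1 - 29*(-466) = 1 + 13514 = 13515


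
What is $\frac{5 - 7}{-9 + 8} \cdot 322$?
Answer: $644$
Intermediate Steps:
$\frac{5 - 7}{-9 + 8} \cdot 322 = - \frac{2}{-1} \cdot 322 = \left(-2\right) \left(-1\right) 322 = 2 \cdot 322 = 644$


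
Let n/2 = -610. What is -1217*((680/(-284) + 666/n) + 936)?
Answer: -49179964289/43310 ≈ -1.1355e+6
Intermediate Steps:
n = -1220 (n = 2*(-610) = -1220)
-1217*((680/(-284) + 666/n) + 936) = -1217*((680/(-284) + 666/(-1220)) + 936) = -1217*((680*(-1/284) + 666*(-1/1220)) + 936) = -1217*((-170/71 - 333/610) + 936) = -1217*(-127343/43310 + 936) = -1217*40410817/43310 = -49179964289/43310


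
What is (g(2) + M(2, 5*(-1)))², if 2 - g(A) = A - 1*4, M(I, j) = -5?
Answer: 1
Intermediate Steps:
g(A) = 6 - A (g(A) = 2 - (A - 1*4) = 2 - (A - 4) = 2 - (-4 + A) = 2 + (4 - A) = 6 - A)
(g(2) + M(2, 5*(-1)))² = ((6 - 1*2) - 5)² = ((6 - 2) - 5)² = (4 - 5)² = (-1)² = 1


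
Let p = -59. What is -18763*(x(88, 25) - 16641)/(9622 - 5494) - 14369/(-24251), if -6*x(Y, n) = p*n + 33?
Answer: 11194073214161/150162192 ≈ 74547.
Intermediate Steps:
x(Y, n) = -11/2 + 59*n/6 (x(Y, n) = -(-59*n + 33)/6 = -(33 - 59*n)/6 = -11/2 + 59*n/6)
-18763*(x(88, 25) - 16641)/(9622 - 5494) - 14369/(-24251) = -18763*((-11/2 + (59/6)*25) - 16641)/(9622 - 5494) - 14369/(-24251) = -18763/(4128/((-11/2 + 1475/6) - 16641)) - 14369*(-1/24251) = -18763/(4128/(721/3 - 16641)) + 14369/24251 = -18763/(4128/(-49202/3)) + 14369/24251 = -18763/(4128*(-3/49202)) + 14369/24251 = -18763/(-6192/24601) + 14369/24251 = -18763*(-24601/6192) + 14369/24251 = 461588563/6192 + 14369/24251 = 11194073214161/150162192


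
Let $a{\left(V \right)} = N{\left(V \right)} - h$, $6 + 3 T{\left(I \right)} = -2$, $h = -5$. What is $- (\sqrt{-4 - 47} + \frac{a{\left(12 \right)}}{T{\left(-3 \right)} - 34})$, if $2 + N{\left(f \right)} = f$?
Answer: $\frac{9}{22} - i \sqrt{51} \approx 0.40909 - 7.1414 i$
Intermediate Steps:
$T{\left(I \right)} = - \frac{8}{3}$ ($T{\left(I \right)} = -2 + \frac{1}{3} \left(-2\right) = -2 - \frac{2}{3} = - \frac{8}{3}$)
$N{\left(f \right)} = -2 + f$
$a{\left(V \right)} = 3 + V$ ($a{\left(V \right)} = \left(-2 + V\right) - -5 = \left(-2 + V\right) + 5 = 3 + V$)
$- (\sqrt{-4 - 47} + \frac{a{\left(12 \right)}}{T{\left(-3 \right)} - 34}) = - (\sqrt{-4 - 47} + \frac{3 + 12}{- \frac{8}{3} - 34}) = - (\sqrt{-51} + \frac{1}{- \frac{110}{3}} \cdot 15) = - (i \sqrt{51} - \frac{9}{22}) = - (- \frac{9}{22} + i \sqrt{51}) = \frac{9}{22} - i \sqrt{51}$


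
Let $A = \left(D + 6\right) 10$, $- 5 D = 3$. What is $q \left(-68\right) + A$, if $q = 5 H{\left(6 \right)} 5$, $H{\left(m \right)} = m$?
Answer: $-10146$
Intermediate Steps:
$D = - \frac{3}{5}$ ($D = \left(- \frac{1}{5}\right) 3 = - \frac{3}{5} \approx -0.6$)
$q = 150$ ($q = 5 \cdot 6 \cdot 5 = 30 \cdot 5 = 150$)
$A = 54$ ($A = \left(- \frac{3}{5} + 6\right) 10 = \frac{27}{5} \cdot 10 = 54$)
$q \left(-68\right) + A = 150 \left(-68\right) + 54 = -10200 + 54 = -10146$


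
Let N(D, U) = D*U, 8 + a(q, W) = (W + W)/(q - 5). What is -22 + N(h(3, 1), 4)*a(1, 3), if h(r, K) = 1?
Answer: -60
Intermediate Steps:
a(q, W) = -8 + 2*W/(-5 + q) (a(q, W) = -8 + (W + W)/(q - 5) = -8 + (2*W)/(-5 + q) = -8 + 2*W/(-5 + q))
-22 + N(h(3, 1), 4)*a(1, 3) = -22 + (1*4)*(2*(20 + 3 - 4*1)/(-5 + 1)) = -22 + 4*(2*(20 + 3 - 4)/(-4)) = -22 + 4*(2*(-¼)*19) = -22 + 4*(-19/2) = -22 - 38 = -60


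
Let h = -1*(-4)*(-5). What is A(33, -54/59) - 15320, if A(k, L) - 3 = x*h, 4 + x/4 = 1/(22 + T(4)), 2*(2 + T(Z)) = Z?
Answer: -165007/11 ≈ -15001.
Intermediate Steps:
T(Z) = -2 + Z/2
x = -174/11 (x = -16 + 4/(22 + (-2 + (½)*4)) = -16 + 4/(22 + (-2 + 2)) = -16 + 4/(22 + 0) = -16 + 4/22 = -16 + 4*(1/22) = -16 + 2/11 = -174/11 ≈ -15.818)
h = -20 (h = 4*(-5) = -20)
A(k, L) = 3513/11 (A(k, L) = 3 - 174/11*(-20) = 3 + 3480/11 = 3513/11)
A(33, -54/59) - 15320 = 3513/11 - 15320 = -165007/11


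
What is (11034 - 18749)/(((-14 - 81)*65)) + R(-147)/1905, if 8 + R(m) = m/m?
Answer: 586154/470535 ≈ 1.2457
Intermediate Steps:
R(m) = -7 (R(m) = -8 + m/m = -8 + 1 = -7)
(11034 - 18749)/(((-14 - 81)*65)) + R(-147)/1905 = (11034 - 18749)/(((-14 - 81)*65)) - 7/1905 = -7715/((-95*65)) - 7*1/1905 = -7715/(-6175) - 7/1905 = -7715*(-1/6175) - 7/1905 = 1543/1235 - 7/1905 = 586154/470535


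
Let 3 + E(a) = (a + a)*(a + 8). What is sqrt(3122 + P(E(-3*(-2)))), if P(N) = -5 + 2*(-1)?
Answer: sqrt(3115) ≈ 55.812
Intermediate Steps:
E(a) = -3 + 2*a*(8 + a) (E(a) = -3 + (a + a)*(a + 8) = -3 + (2*a)*(8 + a) = -3 + 2*a*(8 + a))
P(N) = -7 (P(N) = -5 - 2 = -7)
sqrt(3122 + P(E(-3*(-2)))) = sqrt(3122 - 7) = sqrt(3115)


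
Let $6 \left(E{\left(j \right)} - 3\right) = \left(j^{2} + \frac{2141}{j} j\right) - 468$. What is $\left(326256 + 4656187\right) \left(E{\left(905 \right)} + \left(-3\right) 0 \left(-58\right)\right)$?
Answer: $681528448198$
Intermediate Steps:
$E{\left(j \right)} = \frac{1691}{6} + \frac{j^{2}}{6}$ ($E{\left(j \right)} = 3 + \frac{\left(j^{2} + \frac{2141}{j} j\right) - 468}{6} = 3 + \frac{\left(j^{2} + 2141\right) - 468}{6} = 3 + \frac{\left(2141 + j^{2}\right) - 468}{6} = 3 + \frac{1673 + j^{2}}{6} = 3 + \left(\frac{1673}{6} + \frac{j^{2}}{6}\right) = \frac{1691}{6} + \frac{j^{2}}{6}$)
$\left(326256 + 4656187\right) \left(E{\left(905 \right)} + \left(-3\right) 0 \left(-58\right)\right) = \left(326256 + 4656187\right) \left(\left(\frac{1691}{6} + \frac{905^{2}}{6}\right) + \left(-3\right) 0 \left(-58\right)\right) = 4982443 \left(\left(\frac{1691}{6} + \frac{1}{6} \cdot 819025\right) + 0 \left(-58\right)\right) = 4982443 \left(\left(\frac{1691}{6} + \frac{819025}{6}\right) + 0\right) = 4982443 \left(136786 + 0\right) = 4982443 \cdot 136786 = 681528448198$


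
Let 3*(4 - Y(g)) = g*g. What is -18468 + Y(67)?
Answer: -59881/3 ≈ -19960.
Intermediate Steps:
Y(g) = 4 - g²/3 (Y(g) = 4 - g*g/3 = 4 - g²/3)
-18468 + Y(67) = -18468 + (4 - ⅓*67²) = -18468 + (4 - ⅓*4489) = -18468 + (4 - 4489/3) = -18468 - 4477/3 = -59881/3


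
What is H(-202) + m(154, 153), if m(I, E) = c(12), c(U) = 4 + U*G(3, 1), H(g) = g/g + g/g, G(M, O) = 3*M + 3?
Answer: 150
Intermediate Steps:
G(M, O) = 3 + 3*M
H(g) = 2 (H(g) = 1 + 1 = 2)
c(U) = 4 + 12*U (c(U) = 4 + U*(3 + 3*3) = 4 + U*(3 + 9) = 4 + U*12 = 4 + 12*U)
m(I, E) = 148 (m(I, E) = 4 + 12*12 = 4 + 144 = 148)
H(-202) + m(154, 153) = 2 + 148 = 150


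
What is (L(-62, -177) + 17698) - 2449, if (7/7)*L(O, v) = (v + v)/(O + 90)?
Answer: 213309/14 ≈ 15236.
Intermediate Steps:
L(O, v) = 2*v/(90 + O) (L(O, v) = (v + v)/(O + 90) = (2*v)/(90 + O) = 2*v/(90 + O))
(L(-62, -177) + 17698) - 2449 = (2*(-177)/(90 - 62) + 17698) - 2449 = (2*(-177)/28 + 17698) - 2449 = (2*(-177)*(1/28) + 17698) - 2449 = (-177/14 + 17698) - 2449 = 247595/14 - 2449 = 213309/14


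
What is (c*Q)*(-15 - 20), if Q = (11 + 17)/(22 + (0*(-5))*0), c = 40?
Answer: -19600/11 ≈ -1781.8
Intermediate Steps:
Q = 14/11 (Q = 28/(22 + 0*0) = 28/(22 + 0) = 28/22 = 28*(1/22) = 14/11 ≈ 1.2727)
(c*Q)*(-15 - 20) = (40*(14/11))*(-15 - 20) = (560/11)*(-35) = -19600/11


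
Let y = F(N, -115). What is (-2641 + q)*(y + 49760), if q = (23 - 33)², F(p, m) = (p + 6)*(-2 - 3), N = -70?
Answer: -127253280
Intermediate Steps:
F(p, m) = -30 - 5*p (F(p, m) = (6 + p)*(-5) = -30 - 5*p)
y = 320 (y = -30 - 5*(-70) = -30 + 350 = 320)
q = 100 (q = (-10)² = 100)
(-2641 + q)*(y + 49760) = (-2641 + 100)*(320 + 49760) = -2541*50080 = -127253280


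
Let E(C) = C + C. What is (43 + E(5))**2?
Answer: 2809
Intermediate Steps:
E(C) = 2*C
(43 + E(5))**2 = (43 + 2*5)**2 = (43 + 10)**2 = 53**2 = 2809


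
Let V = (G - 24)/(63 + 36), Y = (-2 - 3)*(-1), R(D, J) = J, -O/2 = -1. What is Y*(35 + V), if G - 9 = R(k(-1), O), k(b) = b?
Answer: 17260/99 ≈ 174.34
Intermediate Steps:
O = 2 (O = -2*(-1) = 2)
Y = 5 (Y = -5*(-1) = 5)
G = 11 (G = 9 + 2 = 11)
V = -13/99 (V = (11 - 24)/(63 + 36) = -13/99 ≈ -0.13131)
Y*(35 + V) = 5*(35 - 13/99) = 5*(3452/99) = 17260/99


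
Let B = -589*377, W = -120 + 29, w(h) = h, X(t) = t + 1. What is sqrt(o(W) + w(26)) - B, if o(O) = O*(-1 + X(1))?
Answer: 222053 + I*sqrt(65) ≈ 2.2205e+5 + 8.0623*I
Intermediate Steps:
X(t) = 1 + t
W = -91
B = -222053
o(O) = O (o(O) = O*(-1 + (1 + 1)) = O*(-1 + 2) = O*1 = O)
sqrt(o(W) + w(26)) - B = sqrt(-91 + 26) - 1*(-222053) = sqrt(-65) + 222053 = I*sqrt(65) + 222053 = 222053 + I*sqrt(65)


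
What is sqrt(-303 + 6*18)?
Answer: I*sqrt(195) ≈ 13.964*I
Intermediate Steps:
sqrt(-303 + 6*18) = sqrt(-303 + 108) = sqrt(-195) = I*sqrt(195)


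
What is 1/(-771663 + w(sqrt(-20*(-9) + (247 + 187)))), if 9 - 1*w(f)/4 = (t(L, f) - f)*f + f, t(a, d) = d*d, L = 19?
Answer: -769171/587908344841 + 2460*sqrt(614)/587908344841 ≈ -1.2046e-6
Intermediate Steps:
t(a, d) = d**2
w(f) = 36 - 4*f - 4*f*(f**2 - f) (w(f) = 36 - 4*((f**2 - f)*f + f) = 36 - 4*(f*(f**2 - f) + f) = 36 - 4*(f + f*(f**2 - f)) = 36 + (-4*f - 4*f*(f**2 - f)) = 36 - 4*f - 4*f*(f**2 - f))
1/(-771663 + w(sqrt(-20*(-9) + (247 + 187)))) = 1/(-771663 + (36 - 4*sqrt(-20*(-9) + (247 + 187)) - 4*(-20*(-9) + (247 + 187))**(3/2) + 4*(sqrt(-20*(-9) + (247 + 187)))**2)) = 1/(-771663 + (36 - 4*sqrt(180 + 434) - 4*(180 + 434)**(3/2) + 4*(sqrt(180 + 434))**2)) = 1/(-771663 + (36 - 4*sqrt(614) - 4*614*sqrt(614) + 4*(sqrt(614))**2)) = 1/(-771663 + (36 - 4*sqrt(614) - 2456*sqrt(614) + 4*614)) = 1/(-771663 + (36 - 4*sqrt(614) - 2456*sqrt(614) + 2456)) = 1/(-771663 + (2492 - 2460*sqrt(614))) = 1/(-769171 - 2460*sqrt(614))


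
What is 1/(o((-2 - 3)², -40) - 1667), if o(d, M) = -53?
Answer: -1/1720 ≈ -0.00058139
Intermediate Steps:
1/(o((-2 - 3)², -40) - 1667) = 1/(-53 - 1667) = 1/(-1720) = -1/1720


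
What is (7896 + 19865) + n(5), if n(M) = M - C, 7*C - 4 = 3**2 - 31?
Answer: 194380/7 ≈ 27769.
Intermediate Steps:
C = -18/7 (C = 4/7 + (3**2 - 31)/7 = 4/7 + (9 - 31)/7 = 4/7 + (1/7)*(-22) = 4/7 - 22/7 = -18/7 ≈ -2.5714)
n(M) = 18/7 + M (n(M) = M - 1*(-18/7) = M + 18/7 = 18/7 + M)
(7896 + 19865) + n(5) = (7896 + 19865) + (18/7 + 5) = 27761 + 53/7 = 194380/7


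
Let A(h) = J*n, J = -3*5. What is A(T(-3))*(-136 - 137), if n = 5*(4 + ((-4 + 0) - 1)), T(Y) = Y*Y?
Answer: -20475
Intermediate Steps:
T(Y) = Y²
n = -5 (n = 5*(4 + (-4 - 1)) = 5*(4 - 5) = 5*(-1) = -5)
J = -15
A(h) = 75 (A(h) = -15*(-5) = 75)
A(T(-3))*(-136 - 137) = 75*(-136 - 137) = 75*(-273) = -20475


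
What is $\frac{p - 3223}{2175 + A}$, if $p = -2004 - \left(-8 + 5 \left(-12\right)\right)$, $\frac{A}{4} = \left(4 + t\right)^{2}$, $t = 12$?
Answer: $- \frac{737}{457} \approx -1.6127$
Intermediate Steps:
$A = 1024$ ($A = 4 \left(4 + 12\right)^{2} = 4 \cdot 16^{2} = 4 \cdot 256 = 1024$)
$p = -1936$ ($p = -2004 - \left(-8 - 60\right) = -2004 - -68 = -2004 + 68 = -1936$)
$\frac{p - 3223}{2175 + A} = \frac{-1936 - 3223}{2175 + 1024} = - \frac{5159}{3199} = \left(-5159\right) \frac{1}{3199} = - \frac{737}{457}$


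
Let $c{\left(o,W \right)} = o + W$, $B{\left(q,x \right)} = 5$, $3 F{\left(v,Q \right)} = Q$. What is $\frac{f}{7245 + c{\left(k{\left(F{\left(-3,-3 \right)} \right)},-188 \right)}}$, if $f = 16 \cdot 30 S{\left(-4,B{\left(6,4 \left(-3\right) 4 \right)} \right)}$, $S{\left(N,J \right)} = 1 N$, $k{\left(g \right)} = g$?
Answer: $- \frac{40}{147} \approx -0.27211$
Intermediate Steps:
$F{\left(v,Q \right)} = \frac{Q}{3}$
$c{\left(o,W \right)} = W + o$
$S{\left(N,J \right)} = N$
$f = -1920$ ($f = 16 \cdot 30 \left(-4\right) = 480 \left(-4\right) = -1920$)
$\frac{f}{7245 + c{\left(k{\left(F{\left(-3,-3 \right)} \right)},-188 \right)}} = - \frac{1920}{7245 + \left(-188 + \frac{1}{3} \left(-3\right)\right)} = - \frac{1920}{7245 - 189} = - \frac{1920}{7056} = \left(-1920\right) \frac{1}{7056} = - \frac{40}{147}$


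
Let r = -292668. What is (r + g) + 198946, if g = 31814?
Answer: -61908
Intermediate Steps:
(r + g) + 198946 = (-292668 + 31814) + 198946 = -260854 + 198946 = -61908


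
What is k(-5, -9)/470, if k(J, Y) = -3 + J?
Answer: -4/235 ≈ -0.017021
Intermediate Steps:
k(-5, -9)/470 = (-3 - 5)/470 = -8*1/470 = -4/235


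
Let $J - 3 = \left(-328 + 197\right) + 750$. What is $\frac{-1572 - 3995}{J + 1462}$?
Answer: $- \frac{5567}{2084} \approx -2.6713$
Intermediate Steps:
$J = 622$ ($J = 3 + \left(\left(-328 + 197\right) + 750\right) = 3 + \left(-131 + 750\right) = 3 + 619 = 622$)
$\frac{-1572 - 3995}{J + 1462} = \frac{-1572 - 3995}{622 + 1462} = - \frac{5567}{2084}$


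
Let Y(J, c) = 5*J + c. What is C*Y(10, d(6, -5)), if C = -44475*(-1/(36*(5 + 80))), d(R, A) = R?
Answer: 41510/51 ≈ 813.92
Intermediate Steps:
Y(J, c) = c + 5*J
C = 2965/204 (C = -44475/(85*(-36)) = -44475/(-3060) = -44475*(-1/3060) = 2965/204 ≈ 14.534)
C*Y(10, d(6, -5)) = 2965*(6 + 5*10)/204 = 2965*(6 + 50)/204 = (2965/204)*56 = 41510/51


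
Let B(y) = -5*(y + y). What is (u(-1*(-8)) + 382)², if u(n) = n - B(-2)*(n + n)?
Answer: 4900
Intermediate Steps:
B(y) = -10*y
u(n) = -39*n (u(n) = n - (-10*(-2))*(n + n) = n - 20*2*n = n - 40*n = -39*n)
(u(-1*(-8)) + 382)² = (-(-39)*(-8) + 382)² = (-39*8 + 382)² = (-312 + 382)² = 70² = 4900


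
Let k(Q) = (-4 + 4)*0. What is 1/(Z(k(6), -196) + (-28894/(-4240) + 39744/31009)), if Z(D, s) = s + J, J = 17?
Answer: -65739080/11235051017 ≈ -0.0058512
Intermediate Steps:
k(Q) = 0 (k(Q) = 0*0 = 0)
Z(D, s) = 17 + s (Z(D, s) = s + 17 = 17 + s)
1/(Z(k(6), -196) + (-28894/(-4240) + 39744/31009)) = 1/((17 - 196) + (-28894/(-4240) + 39744/31009)) = 1/(-179 + (-28894*(-1/4240) + 39744*(1/31009))) = 1/(-179 + (14447/2120 + 39744/31009)) = 1/(-179 + 532244303/65739080) = 1/(-11235051017/65739080) = -65739080/11235051017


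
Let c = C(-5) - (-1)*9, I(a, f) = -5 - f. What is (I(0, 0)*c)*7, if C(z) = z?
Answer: -140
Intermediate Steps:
c = 4 (c = -5 - (-1)*9 = -5 - 1*(-9) = -5 + 9 = 4)
(I(0, 0)*c)*7 = ((-5 - 1*0)*4)*7 = ((-5 + 0)*4)*7 = -5*4*7 = -20*7 = -140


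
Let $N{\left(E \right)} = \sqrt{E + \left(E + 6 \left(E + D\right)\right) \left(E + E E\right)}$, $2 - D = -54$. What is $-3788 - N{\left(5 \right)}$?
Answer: $-3788 - \sqrt{11135} \approx -3893.5$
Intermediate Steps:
$D = 56$ ($D = 2 - -54 = 2 + 54 = 56$)
$N{\left(E \right)} = \sqrt{E + \left(336 + 7 E\right) \left(E + E^{2}\right)}$ ($N{\left(E \right)} = \sqrt{E + \left(E + 6 \left(E + 56\right)\right) \left(E + E E\right)} = \sqrt{E + \left(E + 6 \left(56 + E\right)\right) \left(E + E^{2}\right)} = \sqrt{E + \left(E + \left(336 + 6 E\right)\right) \left(E + E^{2}\right)} = \sqrt{E + \left(336 + 7 E\right) \left(E + E^{2}\right)}$)
$-3788 - N{\left(5 \right)} = -3788 - \sqrt{5 \left(337 + 7 \cdot 5^{2} + 343 \cdot 5\right)} = -3788 - \sqrt{5 \left(337 + 7 \cdot 25 + 1715\right)} = -3788 - \sqrt{5 \left(337 + 175 + 1715\right)} = -3788 - \sqrt{5 \cdot 2227} = -3788 - \sqrt{11135}$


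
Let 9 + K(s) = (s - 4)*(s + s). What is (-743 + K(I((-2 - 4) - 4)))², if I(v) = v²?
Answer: 340328704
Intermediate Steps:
K(s) = -9 + 2*s*(-4 + s) (K(s) = -9 + (s - 4)*(s + s) = -9 + (-4 + s)*(2*s) = -9 + 2*s*(-4 + s))
(-743 + K(I((-2 - 4) - 4)))² = (-743 + (-9 - 8*((-2 - 4) - 4)² + 2*(((-2 - 4) - 4)²)²))² = (-743 + (-9 - 8*(-6 - 4)² + 2*((-6 - 4)²)²))² = (-743 + (-9 - 8*(-10)² + 2*((-10)²)²))² = (-743 + (-9 - 8*100 + 2*100²))² = (-743 + (-9 - 800 + 2*10000))² = (-743 + (-9 - 800 + 20000))² = (-743 + 19191)² = 18448² = 340328704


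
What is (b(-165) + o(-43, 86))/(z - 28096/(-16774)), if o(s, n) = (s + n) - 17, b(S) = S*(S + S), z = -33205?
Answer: -456890212/278476287 ≈ -1.6407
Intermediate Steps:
b(S) = 2*S² (b(S) = S*(2*S) = 2*S²)
o(s, n) = -17 + n + s (o(s, n) = (n + s) - 17 = -17 + n + s)
(b(-165) + o(-43, 86))/(z - 28096/(-16774)) = (2*(-165)² + (-17 + 86 - 43))/(-33205 - 28096/(-16774)) = (2*27225 + 26)/(-33205 - 28096*(-1/16774)) = (54450 + 26)/(-33205 + 14048/8387) = 54476/(-278476287/8387) = 54476*(-8387/278476287) = -456890212/278476287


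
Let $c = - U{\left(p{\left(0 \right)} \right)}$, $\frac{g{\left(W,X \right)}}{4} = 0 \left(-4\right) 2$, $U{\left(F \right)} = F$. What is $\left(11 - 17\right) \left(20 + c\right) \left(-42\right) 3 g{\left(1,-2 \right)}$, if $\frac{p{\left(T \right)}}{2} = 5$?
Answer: $0$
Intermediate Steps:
$p{\left(T \right)} = 10$ ($p{\left(T \right)} = 2 \cdot 5 = 10$)
$g{\left(W,X \right)} = 0$ ($g{\left(W,X \right)} = 4 \cdot 0 \left(-4\right) 2 = 4 \cdot 0 \cdot 2 = 4 \cdot 0 = 0$)
$c = -10$ ($c = \left(-1\right) 10 = -10$)
$\left(11 - 17\right) \left(20 + c\right) \left(-42\right) 3 g{\left(1,-2 \right)} = \left(11 - 17\right) \left(20 - 10\right) \left(-42\right) 3 \cdot 0 = \left(-6\right) 10 \left(-42\right) 0 = \left(-60\right) \left(-42\right) 0 = 2520 \cdot 0 = 0$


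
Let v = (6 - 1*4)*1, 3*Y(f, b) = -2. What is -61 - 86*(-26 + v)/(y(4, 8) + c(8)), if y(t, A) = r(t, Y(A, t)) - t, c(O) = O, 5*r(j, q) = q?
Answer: 13711/29 ≈ 472.79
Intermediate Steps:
Y(f, b) = -⅔ (Y(f, b) = (⅓)*(-2) = -⅔)
r(j, q) = q/5
y(t, A) = -2/15 - t (y(t, A) = (⅕)*(-⅔) - t = -2/15 - t)
v = 2 (v = (6 - 4)*1 = 2*1 = 2)
-61 - 86*(-26 + v)/(y(4, 8) + c(8)) = -61 - 86*(-26 + 2)/((-2/15 - 1*4) + 8) = -61 - (-2064)/((-2/15 - 4) + 8) = -61 - (-2064)/(-62/15 + 8) = -61 - (-2064)/58/15 = -61 - (-2064)*15/58 = -61 - 86*(-180/29) = -61 + 15480/29 = 13711/29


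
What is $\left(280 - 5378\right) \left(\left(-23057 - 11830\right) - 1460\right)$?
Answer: $185297006$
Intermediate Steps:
$\left(280 - 5378\right) \left(\left(-23057 - 11830\right) - 1460\right) = \left(280 - 5378\right) \left(-34887 - 1460\right) = \left(-5098\right) \left(-36347\right) = 185297006$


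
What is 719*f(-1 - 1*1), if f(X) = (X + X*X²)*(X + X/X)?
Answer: 7190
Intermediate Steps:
f(X) = (1 + X)*(X + X³) (f(X) = (X + X³)*(X + 1) = (X + X³)*(1 + X) = (1 + X)*(X + X³))
719*f(-1 - 1*1) = 719*((-1 - 1*1)*(1 + (-1 - 1*1) + (-1 - 1*1)² + (-1 - 1*1)³)) = 719*((-1 - 1)*(1 + (-1 - 1) + (-1 - 1)² + (-1 - 1)³)) = 719*(-2*(1 - 2 + (-2)² + (-2)³)) = 719*(-2*(1 - 2 + 4 - 8)) = 719*(-2*(-5)) = 719*10 = 7190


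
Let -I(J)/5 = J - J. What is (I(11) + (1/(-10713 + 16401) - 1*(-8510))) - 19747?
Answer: -63916055/5688 ≈ -11237.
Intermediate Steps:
I(J) = 0 (I(J) = -5*(J - J) = -5*0 = 0)
(I(11) + (1/(-10713 + 16401) - 1*(-8510))) - 19747 = (0 + (1/(-10713 + 16401) - 1*(-8510))) - 19747 = (0 + (1/5688 + 8510)) - 19747 = (0 + 48404881/5688) - 19747 = 48404881/5688 - 19747 = -63916055/5688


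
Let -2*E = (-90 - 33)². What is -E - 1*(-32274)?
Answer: 79677/2 ≈ 39839.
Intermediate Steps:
E = -15129/2 (E = -(-90 - 33)²/2 = -½*(-123)² = -½*15129 = -15129/2 ≈ -7564.5)
-E - 1*(-32274) = -1*(-15129/2) - 1*(-32274) = 15129/2 + 32274 = 79677/2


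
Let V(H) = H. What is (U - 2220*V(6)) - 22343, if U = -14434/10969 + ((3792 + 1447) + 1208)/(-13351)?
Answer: -746143861482/20921017 ≈ -35665.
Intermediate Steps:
U = -37632211/20921017 (U = -14434*1/10969 + (5239 + 1208)*(-1/13351) = -2062/1567 + 6447*(-1/13351) = -2062/1567 - 6447/13351 = -37632211/20921017 ≈ -1.7988)
(U - 2220*V(6)) - 22343 = (-37632211/20921017 - 2220*6) - 22343 = (-37632211/20921017 - 13320) - 22343 = -278705578651/20921017 - 22343 = -746143861482/20921017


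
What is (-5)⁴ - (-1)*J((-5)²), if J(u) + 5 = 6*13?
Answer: 698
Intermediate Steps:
J(u) = 73 (J(u) = -5 + 6*13 = -5 + 78 = 73)
(-5)⁴ - (-1)*J((-5)²) = (-5)⁴ - (-1)*73 = 625 - 1*(-73) = 625 + 73 = 698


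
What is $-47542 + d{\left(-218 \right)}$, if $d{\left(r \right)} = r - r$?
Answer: $-47542$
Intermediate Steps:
$d{\left(r \right)} = 0$
$-47542 + d{\left(-218 \right)} = -47542 + 0 = -47542$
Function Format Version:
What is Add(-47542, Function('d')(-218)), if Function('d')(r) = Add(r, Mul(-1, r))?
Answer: -47542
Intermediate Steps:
Function('d')(r) = 0
Add(-47542, Function('d')(-218)) = Add(-47542, 0) = -47542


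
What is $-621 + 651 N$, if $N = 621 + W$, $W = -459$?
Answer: $104841$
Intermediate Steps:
$N = 162$ ($N = 621 - 459 = 162$)
$-621 + 651 N = -621 + 651 \cdot 162 = -621 + 105462 = 104841$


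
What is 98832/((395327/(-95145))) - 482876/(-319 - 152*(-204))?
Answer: -288770935491412/12132190303 ≈ -23802.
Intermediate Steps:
98832/((395327/(-95145))) - 482876/(-319 - 152*(-204)) = 98832/((395327*(-1/95145))) - 482876/(-319 + 31008) = 98832/(-395327/95145) - 482876/30689 = 98832*(-95145/395327) - 482876*1/30689 = -9403370640/395327 - 482876/30689 = -288770935491412/12132190303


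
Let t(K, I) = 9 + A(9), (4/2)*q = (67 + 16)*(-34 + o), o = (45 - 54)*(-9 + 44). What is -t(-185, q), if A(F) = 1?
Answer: -10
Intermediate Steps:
o = -315 (o = -9*35 = -315)
q = -28967/2 (q = ((67 + 16)*(-34 - 315))/2 = (83*(-349))/2 = (½)*(-28967) = -28967/2 ≈ -14484.)
t(K, I) = 10 (t(K, I) = 9 + 1 = 10)
-t(-185, q) = -1*10 = -10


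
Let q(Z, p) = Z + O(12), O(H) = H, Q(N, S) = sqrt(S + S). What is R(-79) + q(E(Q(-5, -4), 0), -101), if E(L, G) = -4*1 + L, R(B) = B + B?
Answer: -150 + 2*I*sqrt(2) ≈ -150.0 + 2.8284*I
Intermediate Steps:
Q(N, S) = sqrt(2)*sqrt(S) (Q(N, S) = sqrt(2*S) = sqrt(2)*sqrt(S))
R(B) = 2*B
E(L, G) = -4 + L
q(Z, p) = 12 + Z (q(Z, p) = Z + 12 = 12 + Z)
R(-79) + q(E(Q(-5, -4), 0), -101) = 2*(-79) + (12 + (-4 + sqrt(2)*sqrt(-4))) = -158 + (12 + (-4 + sqrt(2)*(2*I))) = -158 + (12 + (-4 + 2*I*sqrt(2))) = -158 + (8 + 2*I*sqrt(2)) = -150 + 2*I*sqrt(2)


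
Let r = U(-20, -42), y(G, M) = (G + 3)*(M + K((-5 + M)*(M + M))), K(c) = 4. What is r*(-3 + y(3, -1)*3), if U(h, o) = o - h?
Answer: -1122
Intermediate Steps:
y(G, M) = (3 + G)*(4 + M) (y(G, M) = (G + 3)*(M + 4) = (3 + G)*(4 + M))
r = -22 (r = -42 - 1*(-20) = -42 + 20 = -22)
r*(-3 + y(3, -1)*3) = -22*(-3 + (12 + 3*(-1) + 4*3 + 3*(-1))*3) = -22*(-3 + (12 - 3 + 12 - 3)*3) = -22*(-3 + 18*3) = -22*(-3 + 54) = -22*51 = -1122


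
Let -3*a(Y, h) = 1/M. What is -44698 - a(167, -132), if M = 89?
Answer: -11934365/267 ≈ -44698.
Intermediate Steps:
a(Y, h) = -1/267 (a(Y, h) = -1/3/89 = -1/3*1/89 = -1/267)
-44698 - a(167, -132) = -44698 - 1*(-1/267) = -44698 + 1/267 = -11934365/267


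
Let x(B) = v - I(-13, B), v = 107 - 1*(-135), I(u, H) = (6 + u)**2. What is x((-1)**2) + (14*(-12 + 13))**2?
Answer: 389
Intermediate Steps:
v = 242 (v = 107 + 135 = 242)
x(B) = 193 (x(B) = 242 - (6 - 13)**2 = 242 - 1*(-7)**2 = 242 - 1*49 = 242 - 49 = 193)
x((-1)**2) + (14*(-12 + 13))**2 = 193 + (14*(-12 + 13))**2 = 193 + (14*1)**2 = 193 + 14**2 = 193 + 196 = 389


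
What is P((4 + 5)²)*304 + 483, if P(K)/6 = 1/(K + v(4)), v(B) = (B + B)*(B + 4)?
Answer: 71859/145 ≈ 495.58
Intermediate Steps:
v(B) = 2*B*(4 + B) (v(B) = (2*B)*(4 + B) = 2*B*(4 + B))
P(K) = 6/(64 + K) (P(K) = 6/(K + 2*4*(4 + 4)) = 6/(K + 2*4*8) = 6/(K + 64) = 6/(64 + K))
P((4 + 5)²)*304 + 483 = (6/(64 + (4 + 5)²))*304 + 483 = (6/(64 + 9²))*304 + 483 = (6/(64 + 81))*304 + 483 = (6/145)*304 + 483 = 1824/145 + 483 = 71859/145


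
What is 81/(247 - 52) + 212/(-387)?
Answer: -3331/25155 ≈ -0.13242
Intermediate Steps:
81/(247 - 52) + 212/(-387) = 81/195 + 212*(-1/387) = 81*(1/195) - 212/387 = 27/65 - 212/387 = -3331/25155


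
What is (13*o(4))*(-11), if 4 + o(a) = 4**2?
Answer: -1716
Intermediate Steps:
o(a) = 12 (o(a) = -4 + 4**2 = -4 + 16 = 12)
(13*o(4))*(-11) = (13*12)*(-11) = 156*(-11) = -1716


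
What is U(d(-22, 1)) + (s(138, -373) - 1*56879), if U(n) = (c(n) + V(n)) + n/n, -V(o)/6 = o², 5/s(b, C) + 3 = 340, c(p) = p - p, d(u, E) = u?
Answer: -20146529/337 ≈ -59782.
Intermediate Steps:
c(p) = 0
s(b, C) = 5/337 (s(b, C) = 5/(-3 + 340) = 5/337)
V(o) = -6*o²
U(n) = 1 - 6*n² (U(n) = (0 - 6*n²) + n/n = -6*n² + 1 = 1 - 6*n²)
U(d(-22, 1)) + (s(138, -373) - 1*56879) = (1 - 6*(-22)²) + (5/337 - 1*56879) = (1 - 6*484) + (5/337 - 56879) = (1 - 2904) - 19168218/337 = -2903 - 19168218/337 = -20146529/337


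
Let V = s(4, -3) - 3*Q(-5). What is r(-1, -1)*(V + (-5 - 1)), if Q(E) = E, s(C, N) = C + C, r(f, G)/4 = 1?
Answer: 68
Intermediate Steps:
r(f, G) = 4 (r(f, G) = 4*1 = 4)
s(C, N) = 2*C
V = 23 (V = 2*4 - 3*(-5) = 8 + 15 = 23)
r(-1, -1)*(V + (-5 - 1)) = 4*(23 + (-5 - 1)) = 4*(23 - 6) = 4*17 = 68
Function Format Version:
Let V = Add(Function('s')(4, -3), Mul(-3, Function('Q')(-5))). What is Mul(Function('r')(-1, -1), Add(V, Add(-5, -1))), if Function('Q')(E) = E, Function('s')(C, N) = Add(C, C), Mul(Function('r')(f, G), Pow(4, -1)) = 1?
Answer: 68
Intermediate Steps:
Function('r')(f, G) = 4 (Function('r')(f, G) = Mul(4, 1) = 4)
Function('s')(C, N) = Mul(2, C)
V = 23 (V = Add(Mul(2, 4), Mul(-3, -5)) = Add(8, 15) = 23)
Mul(Function('r')(-1, -1), Add(V, Add(-5, -1))) = Mul(4, Add(23, Add(-5, -1))) = Mul(4, Add(23, -6)) = Mul(4, 17) = 68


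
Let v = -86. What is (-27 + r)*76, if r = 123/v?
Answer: -92910/43 ≈ -2160.7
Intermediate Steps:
r = -123/86 (r = 123/(-86) = 123*(-1/86) = -123/86 ≈ -1.4302)
(-27 + r)*76 = (-27 - 123/86)*76 = -2445/86*76 = -92910/43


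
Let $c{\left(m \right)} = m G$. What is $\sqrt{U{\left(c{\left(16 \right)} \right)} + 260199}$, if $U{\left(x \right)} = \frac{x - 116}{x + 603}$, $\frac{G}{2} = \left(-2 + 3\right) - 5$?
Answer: $\frac{\sqrt{2348291339}}{95} \approx 510.1$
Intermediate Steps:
$G = -8$ ($G = 2 \left(\left(-2 + 3\right) - 5\right) = 2 \left(1 - 5\right) = 2 \left(-4\right) = -8$)
$c{\left(m \right)} = - 8 m$ ($c{\left(m \right)} = m \left(-8\right) = - 8 m$)
$U{\left(x \right)} = \frac{-116 + x}{603 + x}$
$\sqrt{U{\left(c{\left(16 \right)} \right)} + 260199} = \sqrt{\frac{-116 - 128}{603 - 128} + 260199} = \sqrt{\frac{1}{475} \left(-244\right) + 260199} = \sqrt{- \frac{244}{475} + 260199} = \sqrt{\frac{123594281}{475}} = \frac{\sqrt{2348291339}}{95}$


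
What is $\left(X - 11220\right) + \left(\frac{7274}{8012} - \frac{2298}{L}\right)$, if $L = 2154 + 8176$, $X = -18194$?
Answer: $- \frac{608590597649}{20690990} \approx -29413.0$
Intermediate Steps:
$L = 10330$
$\left(X - 11220\right) + \left(\frac{7274}{8012} - \frac{2298}{L}\right) = \left(-18194 - 11220\right) + \left(\frac{7274}{8012} - \frac{2298}{10330}\right) = -29414 + \left(7274 \cdot \frac{1}{8012} - \frac{1149}{5165}\right) = -29414 + \left(\frac{3637}{4006} - \frac{1149}{5165}\right) = -29414 + \frac{14182211}{20690990} = - \frac{608590597649}{20690990}$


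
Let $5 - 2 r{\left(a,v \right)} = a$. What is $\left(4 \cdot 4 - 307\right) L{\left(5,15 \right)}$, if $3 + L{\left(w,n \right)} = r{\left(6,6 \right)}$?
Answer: $\frac{2037}{2} \approx 1018.5$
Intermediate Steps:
$r{\left(a,v \right)} = \frac{5}{2} - \frac{a}{2}$
$L{\left(w,n \right)} = - \frac{7}{2}$ ($L{\left(w,n \right)} = -3 + \left(\frac{5}{2} - 3\right) = -3 - \frac{1}{2} = - \frac{7}{2}$)
$\left(4 \cdot 4 - 307\right) L{\left(5,15 \right)} = \left(4 \cdot 4 - 307\right) \left(- \frac{7}{2}\right) = \left(16 - 307\right) \left(- \frac{7}{2}\right) = \left(-291\right) \left(- \frac{7}{2}\right) = \frac{2037}{2}$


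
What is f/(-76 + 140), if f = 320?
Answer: 5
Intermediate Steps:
f/(-76 + 140) = 320/(-76 + 140) = 320/64 = 320*(1/64) = 5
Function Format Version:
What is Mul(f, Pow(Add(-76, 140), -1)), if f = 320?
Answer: 5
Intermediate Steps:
Mul(f, Pow(Add(-76, 140), -1)) = Mul(320, Pow(Add(-76, 140), -1)) = Mul(320, Pow(64, -1)) = Mul(320, Rational(1, 64)) = 5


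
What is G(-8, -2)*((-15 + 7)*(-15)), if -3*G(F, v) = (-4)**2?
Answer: -640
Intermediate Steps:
G(F, v) = -16/3 (G(F, v) = -1/3*(-4)**2 = -1/3*16 = -16/3)
G(-8, -2)*((-15 + 7)*(-15)) = -16*(-15 + 7)*(-15)/3 = -(-128)*(-15)/3 = -16/3*120 = -640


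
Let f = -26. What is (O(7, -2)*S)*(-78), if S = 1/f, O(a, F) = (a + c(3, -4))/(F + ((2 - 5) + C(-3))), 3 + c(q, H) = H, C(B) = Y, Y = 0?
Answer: 0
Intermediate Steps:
C(B) = 0
c(q, H) = -3 + H
O(a, F) = (-7 + a)/(-3 + F) (O(a, F) = (a + (-3 - 4))/(F + ((2 - 5) + 0)) = (a - 7)/(F + (-3 + 0)) = (-7 + a)/(F - 3) = (-7 + a)/(-3 + F))
S = -1/26 (S = 1/(-26) = -1/26 ≈ -0.038462)
(O(7, -2)*S)*(-78) = (((-7 + 7)/(-3 - 2))*(-1/26))*(-78) = ((0/(-5))*(-1/26))*(-78) = (-⅕*0*(-1/26))*(-78) = (0*(-1/26))*(-78) = 0*(-78) = 0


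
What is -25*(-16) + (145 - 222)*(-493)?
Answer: 38361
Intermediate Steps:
-25*(-16) + (145 - 222)*(-493) = 400 - 77*(-493) = 400 + 37961 = 38361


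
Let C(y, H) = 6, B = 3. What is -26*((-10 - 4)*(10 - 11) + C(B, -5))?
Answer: -520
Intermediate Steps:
-26*((-10 - 4)*(10 - 11) + C(B, -5)) = -26*((-10 - 4)*(10 - 11) + 6) = -26*(-14*(-1) + 6) = -26*(14 + 6) = -26*20 = -520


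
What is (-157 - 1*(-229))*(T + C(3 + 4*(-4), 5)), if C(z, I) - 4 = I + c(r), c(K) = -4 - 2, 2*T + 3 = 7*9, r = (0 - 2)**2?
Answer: 2376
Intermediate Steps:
r = 4 (r = (-2)**2 = 4)
T = 30 (T = -3/2 + (7*9)/2 = -3/2 + (1/2)*63 = -3/2 + 63/2 = 30)
c(K) = -6
C(z, I) = -2 + I (C(z, I) = 4 + (I - 6) = 4 + (-6 + I) = -2 + I)
(-157 - 1*(-229))*(T + C(3 + 4*(-4), 5)) = (-157 - 1*(-229))*(30 + (-2 + 5)) = (-157 + 229)*(30 + 3) = 72*33 = 2376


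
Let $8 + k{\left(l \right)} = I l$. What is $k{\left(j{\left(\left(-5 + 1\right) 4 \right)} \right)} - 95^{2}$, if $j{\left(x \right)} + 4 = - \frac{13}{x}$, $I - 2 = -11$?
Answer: $- \frac{144069}{16} \approx -9004.3$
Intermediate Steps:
$I = -9$ ($I = 2 - 11 = -9$)
$j{\left(x \right)} = -4 - \frac{13}{x}$
$k{\left(l \right)} = -8 - 9 l$
$k{\left(j{\left(\left(-5 + 1\right) 4 \right)} \right)} - 95^{2} = \left(-8 - 9 \left(-4 - \frac{13}{\left(-5 + 1\right) 4}\right)\right) - 95^{2} = \left(-8 - 9 \left(-4 - \frac{13}{\left(-4\right) 4}\right)\right) - 9025 = \left(-8 - 9 \left(-4 - \frac{13}{-16}\right)\right) - 9025 = \left(-8 - 9 \left(-4 - - \frac{13}{16}\right)\right) - 9025 = \left(-8 - 9 \left(-4 + \frac{13}{16}\right)\right) - 9025 = \left(-8 - - \frac{459}{16}\right) - 9025 = \left(-8 + \frac{459}{16}\right) - 9025 = \frac{331}{16} - 9025 = - \frac{144069}{16}$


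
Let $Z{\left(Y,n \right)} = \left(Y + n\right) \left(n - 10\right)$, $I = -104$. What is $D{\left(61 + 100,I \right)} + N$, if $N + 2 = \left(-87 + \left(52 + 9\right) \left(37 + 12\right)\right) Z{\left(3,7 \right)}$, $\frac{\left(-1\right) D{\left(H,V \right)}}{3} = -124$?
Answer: $-86690$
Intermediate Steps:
$Z{\left(Y,n \right)} = \left(-10 + n\right) \left(Y + n\right)$ ($Z{\left(Y,n \right)} = \left(Y + n\right) \left(-10 + n\right) = \left(-10 + n\right) \left(Y + n\right)$)
$D{\left(H,V \right)} = 372$ ($D{\left(H,V \right)} = \left(-3\right) \left(-124\right) = 372$)
$N = -87062$ ($N = -2 + \left(-87 + \left(52 + 9\right) \left(37 + 12\right)\right) \left(7^{2} - 30 - 70 + 3 \cdot 7\right) = -2 + \left(-87 + 61 \cdot 49\right) \left(49 - 30 - 70 + 21\right) = -2 + \left(-87 + 2989\right) \left(-30\right) = -2 + 2902 \left(-30\right) = -2 - 87060 = -87062$)
$D{\left(61 + 100,I \right)} + N = 372 - 87062 = -86690$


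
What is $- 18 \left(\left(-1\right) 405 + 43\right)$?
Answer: $6516$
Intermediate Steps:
$- 18 \left(\left(-1\right) 405 + 43\right) = - 18 \left(-405 + 43\right) = \left(-18\right) \left(-362\right) = 6516$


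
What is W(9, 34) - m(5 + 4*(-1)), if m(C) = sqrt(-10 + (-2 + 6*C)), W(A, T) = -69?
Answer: -69 - I*sqrt(6) ≈ -69.0 - 2.4495*I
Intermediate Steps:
m(C) = sqrt(-12 + 6*C)
W(9, 34) - m(5 + 4*(-1)) = -69 - sqrt(-12 + 6*(5 + 4*(-1))) = -69 - sqrt(-12 + 6*(5 - 4)) = -69 - sqrt(-12 + 6*1) = -69 - sqrt(-12 + 6) = -69 - sqrt(-6) = -69 - I*sqrt(6)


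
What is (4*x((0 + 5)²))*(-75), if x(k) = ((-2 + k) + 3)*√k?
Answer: -39000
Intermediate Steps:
x(k) = √k*(1 + k) (x(k) = (1 + k)*√k = √k*(1 + k))
(4*x((0 + 5)²))*(-75) = (4*(√((0 + 5)²)*(1 + (0 + 5)²)))*(-75) = (4*(√(5²)*(1 + 5²)))*(-75) = (4*(√25*(1 + 25)))*(-75) = (4*(5*26))*(-75) = (4*130)*(-75) = 520*(-75) = -39000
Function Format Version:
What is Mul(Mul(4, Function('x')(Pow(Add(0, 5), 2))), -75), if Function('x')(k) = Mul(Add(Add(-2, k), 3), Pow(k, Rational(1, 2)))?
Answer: -39000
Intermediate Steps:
Function('x')(k) = Mul(Pow(k, Rational(1, 2)), Add(1, k)) (Function('x')(k) = Mul(Add(1, k), Pow(k, Rational(1, 2))) = Mul(Pow(k, Rational(1, 2)), Add(1, k)))
Mul(Mul(4, Function('x')(Pow(Add(0, 5), 2))), -75) = Mul(Mul(4, Mul(Pow(Pow(Add(0, 5), 2), Rational(1, 2)), Add(1, Pow(Add(0, 5), 2)))), -75) = Mul(Mul(4, Mul(Pow(Pow(5, 2), Rational(1, 2)), Add(1, Pow(5, 2)))), -75) = Mul(Mul(4, Mul(Pow(25, Rational(1, 2)), Add(1, 25))), -75) = Mul(Mul(4, Mul(5, 26)), -75) = Mul(Mul(4, 130), -75) = Mul(520, -75) = -39000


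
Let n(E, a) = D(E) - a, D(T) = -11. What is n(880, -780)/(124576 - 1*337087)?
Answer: -769/212511 ≈ -0.0036186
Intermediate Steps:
n(E, a) = -11 - a
n(880, -780)/(124576 - 1*337087) = (-11 - 1*(-780))/(124576 - 1*337087) = (-11 + 780)/(124576 - 337087) = 769/(-212511) = 769*(-1/212511) = -769/212511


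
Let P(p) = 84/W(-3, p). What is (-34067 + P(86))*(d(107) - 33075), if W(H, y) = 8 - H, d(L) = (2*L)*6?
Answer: 11910593523/11 ≈ 1.0828e+9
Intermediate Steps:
d(L) = 12*L
P(p) = 84/11 (P(p) = 84/(8 - 1*(-3)) = 84/(8 + 3) = 84/11)
(-34067 + P(86))*(d(107) - 33075) = (-34067 + 84/11)*(12*107 - 33075) = -374653*(1284 - 33075)/11 = -374653/11*(-31791) = 11910593523/11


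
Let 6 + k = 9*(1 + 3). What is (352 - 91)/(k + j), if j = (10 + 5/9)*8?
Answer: 2349/1030 ≈ 2.2806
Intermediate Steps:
k = 30 (k = -6 + 9*(1 + 3) = -6 + 9*4 = -6 + 36 = 30)
j = 760/9 (j = (10 + 5*(1/9))*8 = (10 + 5/9)*8 = (95/9)*8 = 760/9 ≈ 84.444)
(352 - 91)/(k + j) = (352 - 91)/(30 + 760/9) = 261/(1030/9) = 261*(9/1030) = 2349/1030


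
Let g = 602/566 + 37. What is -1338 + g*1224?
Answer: 12806274/283 ≈ 45252.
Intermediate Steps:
g = 10772/283 (g = 602*(1/566) + 37 = 301/283 + 37 = 10772/283 ≈ 38.064)
-1338 + g*1224 = -1338 + (10772/283)*1224 = -1338 + 13184928/283 = 12806274/283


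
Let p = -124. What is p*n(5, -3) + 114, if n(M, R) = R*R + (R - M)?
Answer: -10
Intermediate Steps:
n(M, R) = R + R**2 - M (n(M, R) = R**2 + (R - M) = R + R**2 - M)
p*n(5, -3) + 114 = -124*(-3 + (-3)**2 - 1*5) + 114 = -124*(-3 + 9 - 5) + 114 = -124*1 + 114 = -124 + 114 = -10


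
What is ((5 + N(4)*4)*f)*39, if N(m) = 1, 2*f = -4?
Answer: -702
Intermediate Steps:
f = -2 (f = (½)*(-4) = -2)
((5 + N(4)*4)*f)*39 = ((5 + 1*4)*(-2))*39 = ((5 + 4)*(-2))*39 = (9*(-2))*39 = -18*39 = -702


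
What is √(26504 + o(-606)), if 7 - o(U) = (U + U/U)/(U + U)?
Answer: √9735610281/606 ≈ 162.82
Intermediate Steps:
o(U) = 7 - (1 + U)/(2*U) (o(U) = 7 - (U + U/U)/(U + U) = 7 - (U + 1)/(2*U) = 7 - (1 + U)*1/(2*U) = 7 - (1 + U)/(2*U))
√(26504 + o(-606)) = √(26504 + (½)*(-1 + 13*(-606))/(-606)) = √(26504 + (½)*(-1/606)*(-1 - 7878)) = √(26504 + (½)*(-1/606)*(-7879)) = √(26504 + 7879/1212) = √(32130727/1212) = √9735610281/606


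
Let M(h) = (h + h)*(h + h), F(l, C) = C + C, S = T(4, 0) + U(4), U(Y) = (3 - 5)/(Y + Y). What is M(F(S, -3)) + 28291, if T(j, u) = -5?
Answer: 28435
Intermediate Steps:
U(Y) = -1/Y (U(Y) = -2*1/(2*Y) = -1/Y)
S = -21/4 (S = -5 - 1/4 = -5 - 1*¼ = -5 - ¼ = -21/4 ≈ -5.2500)
F(l, C) = 2*C
M(h) = 4*h² (M(h) = (2*h)*(2*h) = 4*h²)
M(F(S, -3)) + 28291 = 4*(2*(-3))² + 28291 = 4*(-6)² + 28291 = 4*36 + 28291 = 144 + 28291 = 28435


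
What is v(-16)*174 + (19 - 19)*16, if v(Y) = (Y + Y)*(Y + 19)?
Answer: -16704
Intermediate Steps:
v(Y) = 2*Y*(19 + Y) (v(Y) = (2*Y)*(19 + Y) = 2*Y*(19 + Y))
v(-16)*174 + (19 - 19)*16 = (2*(-16)*(19 - 16))*174 + (19 - 19)*16 = (2*(-16)*3)*174 + 0*16 = -96*174 + 0 = -16704 + 0 = -16704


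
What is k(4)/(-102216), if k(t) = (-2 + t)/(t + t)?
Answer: -1/408864 ≈ -2.4458e-6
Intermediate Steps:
k(t) = (-2 + t)/(2*t) (k(t) = (-2 + t)/((2*t)) = (-2 + t)*(1/(2*t)) = (-2 + t)/(2*t))
k(4)/(-102216) = ((½)*(-2 + 4)/4)/(-102216) = -2/(204432*4) = -1/102216*¼ = -1/408864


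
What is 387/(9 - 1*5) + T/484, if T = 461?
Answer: 11822/121 ≈ 97.703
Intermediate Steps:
387/(9 - 1*5) + T/484 = 387/(9 - 1*5) + 461/484 = 387/(9 - 5) + 461*(1/484) = 387/4 + 461/484 = 11822/121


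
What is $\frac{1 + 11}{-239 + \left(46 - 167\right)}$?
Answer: $- \frac{1}{30} \approx -0.033333$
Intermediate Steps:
$\frac{1 + 11}{-239 + \left(46 - 167\right)} = \frac{12}{-239 + \left(46 - 167\right)} = \frac{12}{-239 - 121} = \frac{12}{-360} = 12 \left(- \frac{1}{360}\right) = - \frac{1}{30}$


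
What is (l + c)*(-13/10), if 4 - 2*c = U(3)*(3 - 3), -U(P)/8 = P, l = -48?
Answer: 299/5 ≈ 59.800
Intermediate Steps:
U(P) = -8*P
c = 2 (c = 2 - (-8*3)*(3 - 3)/2 = 2 - (-12)*0 = 2 - ½*0 = 2 + 0 = 2)
(l + c)*(-13/10) = (-48 + 2)*(-13/10) = -(-598)/10 = -46*(-13/10) = 299/5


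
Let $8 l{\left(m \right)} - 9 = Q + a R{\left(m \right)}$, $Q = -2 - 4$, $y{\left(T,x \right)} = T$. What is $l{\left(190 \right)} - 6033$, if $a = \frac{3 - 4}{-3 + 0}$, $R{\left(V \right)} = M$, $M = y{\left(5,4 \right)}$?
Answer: $- \frac{72389}{12} \approx -6032.4$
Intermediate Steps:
$Q = -6$
$M = 5$
$R{\left(V \right)} = 5$
$a = \frac{1}{3}$ ($a = - \frac{1}{-3} = \left(-1\right) \left(- \frac{1}{3}\right) = \frac{1}{3} \approx 0.33333$)
$l{\left(m \right)} = \frac{7}{12}$ ($l{\left(m \right)} = \frac{9}{8} + \frac{-6 + \frac{1}{3} \cdot 5}{8} = \frac{9}{8} + \frac{-6 + \frac{5}{3}}{8} = \frac{9}{8} + \frac{1}{8} \left(- \frac{13}{3}\right) = \frac{9}{8} - \frac{13}{24} = \frac{7}{12}$)
$l{\left(190 \right)} - 6033 = \frac{7}{12} - 6033 = - \frac{72389}{12}$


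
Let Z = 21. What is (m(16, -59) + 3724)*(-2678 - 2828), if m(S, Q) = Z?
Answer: -20619970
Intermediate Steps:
m(S, Q) = 21
(m(16, -59) + 3724)*(-2678 - 2828) = (21 + 3724)*(-2678 - 2828) = 3745*(-5506) = -20619970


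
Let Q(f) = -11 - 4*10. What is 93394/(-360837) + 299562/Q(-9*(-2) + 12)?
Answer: -36032605496/6134229 ≈ -5874.0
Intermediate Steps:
Q(f) = -51 (Q(f) = -11 - 40 = -51)
93394/(-360837) + 299562/Q(-9*(-2) + 12) = 93394/(-360837) + 299562/(-51) = 93394*(-1/360837) + 299562*(-1/51) = -93394/360837 - 99854/17 = -36032605496/6134229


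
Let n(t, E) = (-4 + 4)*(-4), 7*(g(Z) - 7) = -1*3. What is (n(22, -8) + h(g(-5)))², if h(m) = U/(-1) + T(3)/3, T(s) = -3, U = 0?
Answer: 1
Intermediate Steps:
g(Z) = 46/7 (g(Z) = 7 + (-1*3)/7 = 7 + (⅐)*(-3) = 7 - 3/7 = 46/7)
n(t, E) = 0 (n(t, E) = 0*(-4) = 0)
h(m) = -1 (h(m) = 0/(-1) - 3/3 = 0*(-1) - 3*⅓ = 0 - 1 = -1)
(n(22, -8) + h(g(-5)))² = (0 - 1)² = (-1)² = 1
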